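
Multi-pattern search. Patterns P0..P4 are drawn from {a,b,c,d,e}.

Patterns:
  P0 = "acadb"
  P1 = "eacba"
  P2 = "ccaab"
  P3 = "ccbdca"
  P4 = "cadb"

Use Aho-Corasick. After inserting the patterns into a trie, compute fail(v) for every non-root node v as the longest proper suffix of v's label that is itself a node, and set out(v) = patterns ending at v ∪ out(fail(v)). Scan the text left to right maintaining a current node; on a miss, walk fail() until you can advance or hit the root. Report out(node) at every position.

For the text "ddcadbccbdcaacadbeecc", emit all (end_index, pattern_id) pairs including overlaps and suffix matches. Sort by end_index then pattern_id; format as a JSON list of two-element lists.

Construct AC machine:
Trie nodes:
  n0 'ε': a→1 c→11 e→6
  n1 'a': c→2
  n2 'ac': a→3
  n3 'aca': d→4
  n4 'acad': b→5
  n5 'acadb': ·  [P0 ends]
  n6 'e': a→7
  n7 'ea': c→8
  n8 'eac': b→9
  n9 'eacb': a→10
  n10 'eacba': ·  [P1 ends]
  n11 'c': a→20 c→12
  n12 'cc': a→13 b→16
  n13 'cca': a→14
  n14 'ccaa': b→15
  n15 'ccaab': ·  [P2 ends]
  n16 'ccb': d→17
  n17 'ccbd': c→18
  n18 'ccbdc': a→19
  n19 'ccbdca': ·  [P3 ends]
  n20 'ca': d→21
  n21 'cad': b→22
  n22 'cadb': ·  [P4 ends]

BFS fail/out derivation:
  n1('a'): parent n0 fail=0; on 'a' 0 → fail=0;  out ∅∪∅=∅
  n6('e'): parent n0 fail=0; on 'e' 0 → fail=0;  out ∅∪∅=∅
  n11('c'): parent n0 fail=0; on 'c' 0 → fail=0;  out ∅∪∅=∅
  n2('ac'): parent n1 fail=0; on 'c' 0 → fail=11;  out ∅∪∅=∅
  n7('ea'): parent n6 fail=0; on 'a' 0 → fail=1;  out ∅∪∅=∅
  n12('cc'): parent n11 fail=0; on 'c' 0 → fail=11;  out ∅∪∅=∅
  n20('ca'): parent n11 fail=0; on 'a' 0 → fail=1;  out ∅∪∅=∅
  n3('aca'): parent n2 fail=11; on 'a' 11 → fail=20;  out ∅∪∅=∅
  n8('eac'): parent n7 fail=1; on 'c' 1 → fail=2;  out ∅∪∅=∅
  n13('cca'): parent n12 fail=11; on 'a' 11 → fail=20;  out ∅∪∅=∅
  n16('ccb'): parent n12 fail=11; on 'b' 11→0 → fail=0;  out ∅∪∅=∅
  n21('cad'): parent n20 fail=1; on 'd' 1→0 → fail=0;  out ∅∪∅=∅
  n4('acad'): parent n3 fail=20; on 'd' 20 → fail=21;  out ∅∪∅=∅
  n9('eacb'): parent n8 fail=2; on 'b' 2→11→0 → fail=0;  out ∅∪∅=∅
  n14('ccaa'): parent n13 fail=20; on 'a' 20→1→0 → fail=1;  out ∅∪∅=∅
  n17('ccbd'): parent n16 fail=0; on 'd' 0 → fail=0;  out ∅∪∅=∅
  n22('cadb'): parent n21 fail=0; on 'b' 0 → fail=0;  out {4}∪∅={4}
  n5('acadb'): parent n4 fail=21; on 'b' 21 → fail=22;  out {0}∪{4}={0,4}
  n10('eacba'): parent n9 fail=0; on 'a' 0 → fail=1;  out {1}∪∅={1}
  n15('ccaab'): parent n14 fail=1; on 'b' 1→0 → fail=0;  out {2}∪∅={2}
  n18('ccbdc'): parent n17 fail=0; on 'c' 0 → fail=11;  out ∅∪∅=∅
  n19('ccbdca'): parent n18 fail=11; on 'a' 11 → fail=20;  out {3}∪∅={3}

Text stream:
[0] read 'd'  n0⇒n0
[1] read 'd'  n0⇒n0
[2] read 'c'  n0⇒n11
[3] read 'a'  n11⇒n20
[4] read 'd'  n20⇒n21
[5] read 'b'  n21⇒n22  ** P4@[2:5]
[6] read 'c'  n22⇒n11 (fail-walked)
[7] read 'c'  n11⇒n12
[8] read 'b'  n12⇒n16
[9] read 'd'  n16⇒n17
[10] read 'c'  n17⇒n18
[11] read 'a'  n18⇒n19  ** P3@[6:11]
[12] read 'a'  n19⇒n1 (fail-walked)
[13] read 'c'  n1⇒n2
[14] read 'a'  n2⇒n3
[15] read 'd'  n3⇒n4
[16] read 'b'  n4⇒n5  ** P0@[12:16],P4@[13:16]
[17] read 'e'  n5⇒n6 (fail-walked)
[18] read 'e'  n6⇒n6 (fail-walked)
[19] read 'c'  n6⇒n11 (fail-walked)
[20] read 'c'  n11⇒n12

Matches: [[5,4],[11,3],[16,0],[16,4]]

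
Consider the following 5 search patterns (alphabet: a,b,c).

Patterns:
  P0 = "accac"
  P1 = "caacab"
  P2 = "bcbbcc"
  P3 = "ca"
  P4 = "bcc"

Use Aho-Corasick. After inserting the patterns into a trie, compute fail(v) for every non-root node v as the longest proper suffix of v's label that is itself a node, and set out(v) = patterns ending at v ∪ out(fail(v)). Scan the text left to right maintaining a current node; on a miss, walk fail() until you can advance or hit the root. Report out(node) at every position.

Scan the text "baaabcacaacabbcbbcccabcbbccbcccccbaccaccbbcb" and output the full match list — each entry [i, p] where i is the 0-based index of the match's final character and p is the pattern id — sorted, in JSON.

Build:
Trie (insert patterns):
  n0 'ε': a→1 b→12 c→6
  n1 'a': c→2
  n2 'ac': c→3
  n3 'acc': a→4
  n4 'acca': c→5
  n5 'accac': ·  [P0 ends]
  n6 'c': a→7
  n7 'ca': a→8  [P3 ends]
  n8 'caa': c→9
  n9 'caac': a→10
  n10 'caaca': b→11
  n11 'caacab': ·  [P1 ends]
  n12 'b': c→13
  n13 'bc': b→14 c→18
  n14 'bcb': b→15
  n15 'bcbb': c→16
  n16 'bcbbc': c→17
  n17 'bcbbcc': ·  [P2 ends]
  n18 'bcc': ·  [P4 ends]

Failure links (BFS by depth):
  n1('a'): parent n0 fail=0; on 'a' 0 → fail=0;  out ∅∪∅=∅
  n6('c'): parent n0 fail=0; on 'c' 0 → fail=0;  out ∅∪∅=∅
  n12('b'): parent n0 fail=0; on 'b' 0 → fail=0;  out ∅∪∅=∅
  n2('ac'): parent n1 fail=0; on 'c' 0 → fail=6;  out ∅∪∅=∅
  n7('ca'): parent n6 fail=0; on 'a' 0 → fail=1;  out {3}∪∅={3}
  n13('bc'): parent n12 fail=0; on 'c' 0 → fail=6;  out ∅∪∅=∅
  n3('acc'): parent n2 fail=6; on 'c' 6→0 → fail=6;  out ∅∪∅=∅
  n8('caa'): parent n7 fail=1; on 'a' 1→0 → fail=1;  out ∅∪∅=∅
  n14('bcb'): parent n13 fail=6; on 'b' 6→0 → fail=12;  out ∅∪∅=∅
  n18('bcc'): parent n13 fail=6; on 'c' 6→0 → fail=6;  out {4}∪∅={4}
  n4('acca'): parent n3 fail=6; on 'a' 6 → fail=7;  out ∅∪{3}={3}
  n9('caac'): parent n8 fail=1; on 'c' 1 → fail=2;  out ∅∪∅=∅
  n15('bcbb'): parent n14 fail=12; on 'b' 12→0 → fail=12;  out ∅∪∅=∅
  n5('accac'): parent n4 fail=7; on 'c' 7→1 → fail=2;  out {0}∪∅={0}
  n10('caaca'): parent n9 fail=2; on 'a' 2→6 → fail=7;  out ∅∪{3}={3}
  n16('bcbbc'): parent n15 fail=12; on 'c' 12 → fail=13;  out ∅∪∅=∅
  n11('caacab'): parent n10 fail=7; on 'b' 7→1→0 → fail=12;  out {1}∪∅={1}
  n17('bcbbcc'): parent n16 fail=13; on 'c' 13 → fail=18;  out {2}∪{4}={2,4}

Run:
i=0 'b': node 0→12
i=1 'a': node 12→1 ·f
i=2 'a': node 1→1 ·f
i=3 'a': node 1→1 ·f
i=4 'b': node 1→12 ·f
i=5 'c': node 12→13
i=6 'a': node 13→7 ·f  emit P3@[5:6]
i=7 'c': node 7→2 ·f
i=8 'a': node 2→7 ·f  emit P3@[7:8]
i=9 'a': node 7→8
i=10 'c': node 8→9
i=11 'a': node 9→10  emit P3@[10:11]
i=12 'b': node 10→11  emit P1@[7:12]
i=13 'b': node 11→12 ·f
i=14 'c': node 12→13
i=15 'b': node 13→14
i=16 'b': node 14→15
i=17 'c': node 15→16
i=18 'c': node 16→17  emit P2@[13:18],P4@[16:18]
i=19 'c': node 17→6 ·f
i=20 'a': node 6→7  emit P3@[19:20]
i=21 'b': node 7→12 ·f
i=22 'c': node 12→13
i=23 'b': node 13→14
i=24 'b': node 14→15
i=25 'c': node 15→16
i=26 'c': node 16→17  emit P2@[21:26],P4@[24:26]
i=27 'b': node 17→12 ·f
i=28 'c': node 12→13
i=29 'c': node 13→18  emit P4@[27:29]
i=30 'c': node 18→6 ·f
i=31 'c': node 6→6 ·f
i=32 'c': node 6→6 ·f
i=33 'b': node 6→12 ·f
i=34 'a': node 12→1 ·f
i=35 'c': node 1→2
i=36 'c': node 2→3
i=37 'a': node 3→4  emit P3@[36:37]
i=38 'c': node 4→5  emit P0@[34:38]
i=39 'c': node 5→3 ·f
i=40 'b': node 3→12 ·f
i=41 'b': node 12→12 ·f
i=42 'c': node 12→13
i=43 'b': node 13→14

All matches (sorted): [[6,3],[8,3],[11,3],[12,1],[18,2],[18,4],[20,3],[26,2],[26,4],[29,4],[37,3],[38,0]]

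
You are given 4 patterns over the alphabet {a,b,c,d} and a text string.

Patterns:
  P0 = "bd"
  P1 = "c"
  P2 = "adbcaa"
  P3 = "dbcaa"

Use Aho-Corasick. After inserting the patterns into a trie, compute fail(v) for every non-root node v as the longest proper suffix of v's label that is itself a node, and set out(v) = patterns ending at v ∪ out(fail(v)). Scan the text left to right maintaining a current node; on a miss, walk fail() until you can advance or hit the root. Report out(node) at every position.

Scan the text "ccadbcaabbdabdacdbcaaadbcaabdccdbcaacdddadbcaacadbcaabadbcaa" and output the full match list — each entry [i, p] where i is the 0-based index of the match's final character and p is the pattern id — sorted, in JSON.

Build:
Trie nodes:
  0='ε' goto a→4 b→1 c→3 d→10
  1='b' goto d→2
  2='bd' goto ·  ←P0
  3='c' goto ·  ←P1
  4='a' goto d→5
  5='ad' goto b→6
  6='adb' goto c→7
  7='adbc' goto a→8
  8='adbca' goto a→9
  9='adbcaa' goto ·  ←P2
  10='d' goto b→11
  11='db' goto c→12
  12='dbc' goto a→13
  13='dbca' goto a→14
  14='dbcaa' goto ·  ←P3

Failure links (BFS by depth):
  fail(1) 'b': from fail(0)=0 chase 'b': 0 ⇒ 0;  out=∅∪out(0)=∅
  fail(3) 'c': from fail(0)=0 chase 'c': 0 ⇒ 0;  out={1}∪out(0)={1}
  fail(4) 'a': from fail(0)=0 chase 'a': 0 ⇒ 0;  out=∅∪out(0)=∅
  fail(10) 'd': from fail(0)=0 chase 'd': 0 ⇒ 0;  out=∅∪out(0)=∅
  fail(2) 'bd': from fail(1)=0 chase 'd': 0 ⇒ 10;  out={0}∪out(10)={0}
  fail(5) 'ad': from fail(4)=0 chase 'd': 0 ⇒ 10;  out=∅∪out(10)=∅
  fail(11) 'db': from fail(10)=0 chase 'b': 0 ⇒ 1;  out=∅∪out(1)=∅
  fail(6) 'adb': from fail(5)=10 chase 'b': 10 ⇒ 11;  out=∅∪out(11)=∅
  fail(12) 'dbc': from fail(11)=1 chase 'c': 1→0 ⇒ 3;  out=∅∪out(3)={1}
  fail(7) 'adbc': from fail(6)=11 chase 'c': 11 ⇒ 12;  out=∅∪out(12)={1}
  fail(13) 'dbca': from fail(12)=3 chase 'a': 3→0 ⇒ 4;  out=∅∪out(4)=∅
  fail(8) 'adbca': from fail(7)=12 chase 'a': 12 ⇒ 13;  out=∅∪out(13)=∅
  fail(14) 'dbcaa': from fail(13)=4 chase 'a': 4→0 ⇒ 4;  out={3}∪out(4)={3}
  fail(9) 'adbcaa': from fail(8)=13 chase 'a': 13 ⇒ 14;  out={2}∪out(14)={2,3}

Scan:
i=0 'c': node 0→3  emit P1@[0:0]
i=1 'c': node 3→3 (fail-walked)  emit P1@[1:1]
i=2 'a': node 3→4 (fail-walked)
i=3 'd': node 4→5
i=4 'b': node 5→6
i=5 'c': node 6→7  emit P1@[5:5]
i=6 'a': node 7→8
i=7 'a': node 8→9  emit P2@[2:7],P3@[3:7]
i=8 'b': node 9→1 (fail-walked)
i=9 'b': node 1→1 (fail-walked)
i=10 'd': node 1→2  emit P0@[9:10]
i=11 'a': node 2→4 (fail-walked)
i=12 'b': node 4→1 (fail-walked)
i=13 'd': node 1→2  emit P0@[12:13]
i=14 'a': node 2→4 (fail-walked)
i=15 'c': node 4→3 (fail-walked)  emit P1@[15:15]
i=16 'd': node 3→10 (fail-walked)
i=17 'b': node 10→11
i=18 'c': node 11→12  emit P1@[18:18]
i=19 'a': node 12→13
i=20 'a': node 13→14  emit P3@[16:20]
i=21 'a': node 14→4 (fail-walked)
i=22 'd': node 4→5
i=23 'b': node 5→6
i=24 'c': node 6→7  emit P1@[24:24]
i=25 'a': node 7→8
i=26 'a': node 8→9  emit P2@[21:26],P3@[22:26]
i=27 'b': node 9→1 (fail-walked)
i=28 'd': node 1→2  emit P0@[27:28]
i=29 'c': node 2→3 (fail-walked)  emit P1@[29:29]
i=30 'c': node 3→3 (fail-walked)  emit P1@[30:30]
i=31 'd': node 3→10 (fail-walked)
i=32 'b': node 10→11
i=33 'c': node 11→12  emit P1@[33:33]
i=34 'a': node 12→13
i=35 'a': node 13→14  emit P3@[31:35]
i=36 'c': node 14→3 (fail-walked)  emit P1@[36:36]
i=37 'd': node 3→10 (fail-walked)
i=38 'd': node 10→10 (fail-walked)
i=39 'd': node 10→10 (fail-walked)
i=40 'a': node 10→4 (fail-walked)
i=41 'd': node 4→5
i=42 'b': node 5→6
i=43 'c': node 6→7  emit P1@[43:43]
i=44 'a': node 7→8
i=45 'a': node 8→9  emit P2@[40:45],P3@[41:45]
i=46 'c': node 9→3 (fail-walked)  emit P1@[46:46]
i=47 'a': node 3→4 (fail-walked)
i=48 'd': node 4→5
i=49 'b': node 5→6
i=50 'c': node 6→7  emit P1@[50:50]
i=51 'a': node 7→8
i=52 'a': node 8→9  emit P2@[47:52],P3@[48:52]
i=53 'b': node 9→1 (fail-walked)
i=54 'a': node 1→4 (fail-walked)
i=55 'd': node 4→5
i=56 'b': node 5→6
i=57 'c': node 6→7  emit P1@[57:57]
i=58 'a': node 7→8
i=59 'a': node 8→9  emit P2@[54:59],P3@[55:59]

All matches (sorted): [[0,1],[1,1],[5,1],[7,2],[7,3],[10,0],[13,0],[15,1],[18,1],[20,3],[24,1],[26,2],[26,3],[28,0],[29,1],[30,1],[33,1],[35,3],[36,1],[43,1],[45,2],[45,3],[46,1],[50,1],[52,2],[52,3],[57,1],[59,2],[59,3]]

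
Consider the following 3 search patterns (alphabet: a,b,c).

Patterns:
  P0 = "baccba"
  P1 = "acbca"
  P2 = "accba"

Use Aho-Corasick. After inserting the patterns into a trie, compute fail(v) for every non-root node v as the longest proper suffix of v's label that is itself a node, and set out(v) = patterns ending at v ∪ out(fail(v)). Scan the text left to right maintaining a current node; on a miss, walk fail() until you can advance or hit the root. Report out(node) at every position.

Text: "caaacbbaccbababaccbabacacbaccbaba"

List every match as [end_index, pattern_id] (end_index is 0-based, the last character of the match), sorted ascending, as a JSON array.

Construct AC machine:
Trie (insert patterns):
  0='ε' goto a→7 b→1
  1='b' goto a→2
  2='ba' goto c→3
  3='bac' goto c→4
  4='bacc' goto b→5
  5='baccb' goto a→6
  6='baccba' goto ·  ←P0
  7='a' goto c→8
  8='ac' goto b→9 c→12
  9='acb' goto c→10
  10='acbc' goto a→11
  11='acbca' goto ·  ←P1
  12='acc' goto b→13
  13='accb' goto a→14
  14='accba' goto ·  ←P2

BFS fail/out derivation:
  fail(1) 'b': from fail(0)=0 chase 'b': 0 ⇒ 0;  out=∅∪out(0)=∅
  fail(7) 'a': from fail(0)=0 chase 'a': 0 ⇒ 0;  out=∅∪out(0)=∅
  fail(2) 'ba': from fail(1)=0 chase 'a': 0 ⇒ 7;  out=∅∪out(7)=∅
  fail(8) 'ac': from fail(7)=0 chase 'c': 0 ⇒ 0;  out=∅∪out(0)=∅
  fail(3) 'bac': from fail(2)=7 chase 'c': 7 ⇒ 8;  out=∅∪out(8)=∅
  fail(9) 'acb': from fail(8)=0 chase 'b': 0 ⇒ 1;  out=∅∪out(1)=∅
  fail(12) 'acc': from fail(8)=0 chase 'c': 0 ⇒ 0;  out=∅∪out(0)=∅
  fail(4) 'bacc': from fail(3)=8 chase 'c': 8 ⇒ 12;  out=∅∪out(12)=∅
  fail(10) 'acbc': from fail(9)=1 chase 'c': 1→0 ⇒ 0;  out=∅∪out(0)=∅
  fail(13) 'accb': from fail(12)=0 chase 'b': 0 ⇒ 1;  out=∅∪out(1)=∅
  fail(5) 'baccb': from fail(4)=12 chase 'b': 12 ⇒ 13;  out=∅∪out(13)=∅
  fail(11) 'acbca': from fail(10)=0 chase 'a': 0 ⇒ 7;  out={1}∪out(7)={1}
  fail(14) 'accba': from fail(13)=1 chase 'a': 1 ⇒ 2;  out={2}∪out(2)={2}
  fail(6) 'baccba': from fail(5)=13 chase 'a': 13 ⇒ 14;  out={0}∪out(14)={0,2}

Text stream:
i=0 'c': node 0→0
i=1 'a': node 0→7
i=2 'a': node 7→7 (via fail)
i=3 'a': node 7→7 (via fail)
i=4 'c': node 7→8
i=5 'b': node 8→9
i=6 'b': node 9→1 (via fail)
i=7 'a': node 1→2
i=8 'c': node 2→3
i=9 'c': node 3→4
i=10 'b': node 4→5
i=11 'a': node 5→6  → match P0@[6:11],P2@[7:11]
i=12 'b': node 6→1 (via fail)
i=13 'a': node 1→2
i=14 'b': node 2→1 (via fail)
i=15 'a': node 1→2
i=16 'c': node 2→3
i=17 'c': node 3→4
i=18 'b': node 4→5
i=19 'a': node 5→6  → match P0@[14:19],P2@[15:19]
i=20 'b': node 6→1 (via fail)
i=21 'a': node 1→2
i=22 'c': node 2→3
i=23 'a': node 3→7 (via fail)
i=24 'c': node 7→8
i=25 'b': node 8→9
i=26 'a': node 9→2 (via fail)
i=27 'c': node 2→3
i=28 'c': node 3→4
i=29 'b': node 4→5
i=30 'a': node 5→6  → match P0@[25:30],P2@[26:30]
i=31 'b': node 6→1 (via fail)
i=32 'a': node 1→2

Matches: [[11,0],[11,2],[19,0],[19,2],[30,0],[30,2]]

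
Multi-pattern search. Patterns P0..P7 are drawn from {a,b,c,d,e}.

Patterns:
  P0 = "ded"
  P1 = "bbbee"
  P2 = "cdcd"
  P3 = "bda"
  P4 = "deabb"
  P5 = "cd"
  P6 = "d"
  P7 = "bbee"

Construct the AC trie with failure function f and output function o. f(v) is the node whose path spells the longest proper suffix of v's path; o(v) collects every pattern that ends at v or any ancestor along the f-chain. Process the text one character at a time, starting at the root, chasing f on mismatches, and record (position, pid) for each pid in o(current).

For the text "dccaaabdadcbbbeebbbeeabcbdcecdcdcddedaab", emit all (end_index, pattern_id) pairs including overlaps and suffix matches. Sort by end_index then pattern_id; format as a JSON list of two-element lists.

Build:
Trie nodes:
  0='ε' goto b→4 c→9 d→1
  1='d' goto e→2  ←P6
  2='de' goto a→15 d→3
  3='ded' goto ·  ←P0
  4='b' goto b→5 d→13
  5='bb' goto b→6 e→18
  6='bbb' goto e→7
  7='bbbe' goto e→8
  8='bbbee' goto ·  ←P1
  9='c' goto d→10
  10='cd' goto c→11  ←P5
  11='cdc' goto d→12
  12='cdcd' goto ·  ←P2
  13='bd' goto a→14
  14='bda' goto ·  ←P3
  15='dea' goto b→16
  16='deab' goto b→17
  17='deabb' goto ·  ←P4
  18='bbe' goto e→19
  19='bbee' goto ·  ←P7

BFS fail/out derivation:
  fail(1) 'd': from fail(0)=0 chase 'd': 0 ⇒ 0;  out={6}∪out(0)={6}
  fail(4) 'b': from fail(0)=0 chase 'b': 0 ⇒ 0;  out=∅∪out(0)=∅
  fail(9) 'c': from fail(0)=0 chase 'c': 0 ⇒ 0;  out=∅∪out(0)=∅
  fail(2) 'de': from fail(1)=0 chase 'e': 0 ⇒ 0;  out=∅∪out(0)=∅
  fail(5) 'bb': from fail(4)=0 chase 'b': 0 ⇒ 4;  out=∅∪out(4)=∅
  fail(10) 'cd': from fail(9)=0 chase 'd': 0 ⇒ 1;  out={5}∪out(1)={5,6}
  fail(13) 'bd': from fail(4)=0 chase 'd': 0 ⇒ 1;  out=∅∪out(1)={6}
  fail(3) 'ded': from fail(2)=0 chase 'd': 0 ⇒ 1;  out={0}∪out(1)={0,6}
  fail(6) 'bbb': from fail(5)=4 chase 'b': 4 ⇒ 5;  out=∅∪out(5)=∅
  fail(11) 'cdc': from fail(10)=1 chase 'c': 1→0 ⇒ 9;  out=∅∪out(9)=∅
  fail(14) 'bda': from fail(13)=1 chase 'a': 1→0 ⇒ 0;  out={3}∪out(0)={3}
  fail(15) 'dea': from fail(2)=0 chase 'a': 0 ⇒ 0;  out=∅∪out(0)=∅
  fail(18) 'bbe': from fail(5)=4 chase 'e': 4→0 ⇒ 0;  out=∅∪out(0)=∅
  fail(7) 'bbbe': from fail(6)=5 chase 'e': 5 ⇒ 18;  out=∅∪out(18)=∅
  fail(12) 'cdcd': from fail(11)=9 chase 'd': 9 ⇒ 10;  out={2}∪out(10)={2,5,6}
  fail(16) 'deab': from fail(15)=0 chase 'b': 0 ⇒ 4;  out=∅∪out(4)=∅
  fail(19) 'bbee': from fail(18)=0 chase 'e': 0 ⇒ 0;  out={7}∪out(0)={7}
  fail(8) 'bbbee': from fail(7)=18 chase 'e': 18 ⇒ 19;  out={1}∪out(19)={1,7}
  fail(17) 'deabb': from fail(16)=4 chase 'b': 4 ⇒ 5;  out={4}∪out(5)={4}

Text stream:
pos 0 'd': at 1  → match P6@[0:0]
pos 1 'c': at 9 ·f
pos 2 'c': at 9 ·f
pos 3 'a': at 0 ·f
pos 4 'a': at 0
pos 5 'a': at 0
pos 6 'b': at 4
pos 7 'd': at 13  → match P6@[7:7]
pos 8 'a': at 14  → match P3@[6:8]
pos 9 'd': at 1 ·f  → match P6@[9:9]
pos 10 'c': at 9 ·f
pos 11 'b': at 4 ·f
pos 12 'b': at 5
pos 13 'b': at 6
pos 14 'e': at 7
pos 15 'e': at 8  → match P1@[11:15],P7@[12:15]
pos 16 'b': at 4 ·f
pos 17 'b': at 5
pos 18 'b': at 6
pos 19 'e': at 7
pos 20 'e': at 8  → match P1@[16:20],P7@[17:20]
pos 21 'a': at 0 ·f
pos 22 'b': at 4
pos 23 'c': at 9 ·f
pos 24 'b': at 4 ·f
pos 25 'd': at 13  → match P6@[25:25]
pos 26 'c': at 9 ·f
pos 27 'e': at 0 ·f
pos 28 'c': at 9
pos 29 'd': at 10  → match P5@[28:29],P6@[29:29]
pos 30 'c': at 11
pos 31 'd': at 12  → match P2@[28:31],P5@[30:31],P6@[31:31]
pos 32 'c': at 11 ·f
pos 33 'd': at 12  → match P2@[30:33],P5@[32:33],P6@[33:33]
pos 34 'd': at 1 ·f  → match P6@[34:34]
pos 35 'e': at 2
pos 36 'd': at 3  → match P0@[34:36],P6@[36:36]
pos 37 'a': at 0 ·f
pos 38 'a': at 0
pos 39 'b': at 4

Result: [[0,6],[7,6],[8,3],[9,6],[15,1],[15,7],[20,1],[20,7],[25,6],[29,5],[29,6],[31,2],[31,5],[31,6],[33,2],[33,5],[33,6],[34,6],[36,0],[36,6]]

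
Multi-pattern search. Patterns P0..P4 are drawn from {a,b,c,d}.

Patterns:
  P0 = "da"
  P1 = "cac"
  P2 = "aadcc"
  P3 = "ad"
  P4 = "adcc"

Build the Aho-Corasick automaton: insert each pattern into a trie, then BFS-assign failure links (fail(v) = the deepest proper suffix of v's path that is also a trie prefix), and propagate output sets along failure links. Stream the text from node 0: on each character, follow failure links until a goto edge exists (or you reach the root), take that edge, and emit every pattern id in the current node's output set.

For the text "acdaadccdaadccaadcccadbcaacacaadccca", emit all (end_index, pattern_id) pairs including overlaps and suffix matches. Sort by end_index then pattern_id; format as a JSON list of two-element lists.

Build:
Trie (insert patterns):
  n0 'ε': a→6 c→3 d→1
  n1 'd': a→2
  n2 'da': ·  ←P0
  n3 'c': a→4
  n4 'ca': c→5
  n5 'cac': ·  ←P1
  n6 'a': a→7 d→11
  n7 'aa': d→8
  n8 'aad': c→9
  n9 'aadc': c→10
  n10 'aadcc': ·  ←P2
  n11 'ad': c→12  ←P3
  n12 'adc': c→13
  n13 'adcc': ·  ←P4

Failure links (BFS by depth):
  n1('d'): parent n0 fail=0; on 'd' 0 → fail=0;  out ∅∪∅=∅
  n3('c'): parent n0 fail=0; on 'c' 0 → fail=0;  out ∅∪∅=∅
  n6('a'): parent n0 fail=0; on 'a' 0 → fail=0;  out ∅∪∅=∅
  n2('da'): parent n1 fail=0; on 'a' 0 → fail=6;  out {0}∪∅={0}
  n4('ca'): parent n3 fail=0; on 'a' 0 → fail=6;  out ∅∪∅=∅
  n7('aa'): parent n6 fail=0; on 'a' 0 → fail=6;  out ∅∪∅=∅
  n11('ad'): parent n6 fail=0; on 'd' 0 → fail=1;  out {3}∪∅={3}
  n5('cac'): parent n4 fail=6; on 'c' 6→0 → fail=3;  out {1}∪∅={1}
  n8('aad'): parent n7 fail=6; on 'd' 6 → fail=11;  out ∅∪{3}={3}
  n12('adc'): parent n11 fail=1; on 'c' 1→0 → fail=3;  out ∅∪∅=∅
  n9('aadc'): parent n8 fail=11; on 'c' 11 → fail=12;  out ∅∪∅=∅
  n13('adcc'): parent n12 fail=3; on 'c' 3→0 → fail=3;  out {4}∪∅={4}
  n10('aadcc'): parent n9 fail=12; on 'c' 12 → fail=13;  out {2}∪{4}={2,4}

Text stream:
[0] read 'a'  n0⇒n6
[1] read 'c'  n6⇒n3 (fail-walked)
[2] read 'd'  n3⇒n1 (fail-walked)
[3] read 'a'  n1⇒n2  ** P0@[2:3]
[4] read 'a'  n2⇒n7 (fail-walked)
[5] read 'd'  n7⇒n8  ** P3@[4:5]
[6] read 'c'  n8⇒n9
[7] read 'c'  n9⇒n10  ** P2@[3:7],P4@[4:7]
[8] read 'd'  n10⇒n1 (fail-walked)
[9] read 'a'  n1⇒n2  ** P0@[8:9]
[10] read 'a'  n2⇒n7 (fail-walked)
[11] read 'd'  n7⇒n8  ** P3@[10:11]
[12] read 'c'  n8⇒n9
[13] read 'c'  n9⇒n10  ** P2@[9:13],P4@[10:13]
[14] read 'a'  n10⇒n4 (fail-walked)
[15] read 'a'  n4⇒n7 (fail-walked)
[16] read 'd'  n7⇒n8  ** P3@[15:16]
[17] read 'c'  n8⇒n9
[18] read 'c'  n9⇒n10  ** P2@[14:18],P4@[15:18]
[19] read 'c'  n10⇒n3 (fail-walked)
[20] read 'a'  n3⇒n4
[21] read 'd'  n4⇒n11 (fail-walked)  ** P3@[20:21]
[22] read 'b'  n11⇒n0 (fail-walked)
[23] read 'c'  n0⇒n3
[24] read 'a'  n3⇒n4
[25] read 'a'  n4⇒n7 (fail-walked)
[26] read 'c'  n7⇒n3 (fail-walked)
[27] read 'a'  n3⇒n4
[28] read 'c'  n4⇒n5  ** P1@[26:28]
[29] read 'a'  n5⇒n4 (fail-walked)
[30] read 'a'  n4⇒n7 (fail-walked)
[31] read 'd'  n7⇒n8  ** P3@[30:31]
[32] read 'c'  n8⇒n9
[33] read 'c'  n9⇒n10  ** P2@[29:33],P4@[30:33]
[34] read 'c'  n10⇒n3 (fail-walked)
[35] read 'a'  n3⇒n4

All matches (sorted): [[3,0],[5,3],[7,2],[7,4],[9,0],[11,3],[13,2],[13,4],[16,3],[18,2],[18,4],[21,3],[28,1],[31,3],[33,2],[33,4]]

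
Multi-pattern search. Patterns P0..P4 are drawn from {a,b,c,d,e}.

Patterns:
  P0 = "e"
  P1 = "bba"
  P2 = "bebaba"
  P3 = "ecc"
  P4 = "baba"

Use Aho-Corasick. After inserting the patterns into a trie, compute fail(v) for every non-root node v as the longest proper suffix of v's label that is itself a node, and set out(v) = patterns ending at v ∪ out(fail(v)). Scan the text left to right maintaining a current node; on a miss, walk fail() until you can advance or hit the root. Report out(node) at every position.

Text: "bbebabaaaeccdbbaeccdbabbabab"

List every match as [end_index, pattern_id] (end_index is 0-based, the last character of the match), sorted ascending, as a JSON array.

Construct AC machine:
Trie (insert patterns):
  n0 'ε': b→2 e→1
  n1 'e': c→10  [P0 ends]
  n2 'b': a→12 b→3 e→5
  n3 'bb': a→4
  n4 'bba': ·  [P1 ends]
  n5 'be': b→6
  n6 'beb': a→7
  n7 'beba': b→8
  n8 'bebab': a→9
  n9 'bebaba': ·  [P2 ends]
  n10 'ec': c→11
  n11 'ecc': ·  [P3 ends]
  n12 'ba': b→13
  n13 'bab': a→14
  n14 'baba': ·  [P4 ends]

BFS fail/out derivation:
  n1('e'): parent n0 fail=0; on 'e' 0 → fail=0;  out {0}∪∅={0}
  n2('b'): parent n0 fail=0; on 'b' 0 → fail=0;  out ∅∪∅=∅
  n3('bb'): parent n2 fail=0; on 'b' 0 → fail=2;  out ∅∪∅=∅
  n5('be'): parent n2 fail=0; on 'e' 0 → fail=1;  out ∅∪{0}={0}
  n10('ec'): parent n1 fail=0; on 'c' 0 → fail=0;  out ∅∪∅=∅
  n12('ba'): parent n2 fail=0; on 'a' 0 → fail=0;  out ∅∪∅=∅
  n4('bba'): parent n3 fail=2; on 'a' 2 → fail=12;  out {1}∪∅={1}
  n6('beb'): parent n5 fail=1; on 'b' 1→0 → fail=2;  out ∅∪∅=∅
  n11('ecc'): parent n10 fail=0; on 'c' 0 → fail=0;  out {3}∪∅={3}
  n13('bab'): parent n12 fail=0; on 'b' 0 → fail=2;  out ∅∪∅=∅
  n7('beba'): parent n6 fail=2; on 'a' 2 → fail=12;  out ∅∪∅=∅
  n14('baba'): parent n13 fail=2; on 'a' 2 → fail=12;  out {4}∪∅={4}
  n8('bebab'): parent n7 fail=12; on 'b' 12 → fail=13;  out ∅∪∅=∅
  n9('bebaba'): parent n8 fail=13; on 'a' 13 → fail=14;  out {2}∪{4}={2,4}

Scan:
i=0 'b': node 0→2
i=1 'b': node 2→3
i=2 'e': node 3→5 (via fail)  emit P0@[2:2]
i=3 'b': node 5→6
i=4 'a': node 6→7
i=5 'b': node 7→8
i=6 'a': node 8→9  emit P2@[1:6],P4@[3:6]
i=7 'a': node 9→0 (via fail)
i=8 'a': node 0→0
i=9 'e': node 0→1  emit P0@[9:9]
i=10 'c': node 1→10
i=11 'c': node 10→11  emit P3@[9:11]
i=12 'd': node 11→0 (via fail)
i=13 'b': node 0→2
i=14 'b': node 2→3
i=15 'a': node 3→4  emit P1@[13:15]
i=16 'e': node 4→1 (via fail)  emit P0@[16:16]
i=17 'c': node 1→10
i=18 'c': node 10→11  emit P3@[16:18]
i=19 'd': node 11→0 (via fail)
i=20 'b': node 0→2
i=21 'a': node 2→12
i=22 'b': node 12→13
i=23 'b': node 13→3 (via fail)
i=24 'a': node 3→4  emit P1@[22:24]
i=25 'b': node 4→13 (via fail)
i=26 'a': node 13→14  emit P4@[23:26]
i=27 'b': node 14→13 (via fail)

Matches: [[2,0],[6,2],[6,4],[9,0],[11,3],[15,1],[16,0],[18,3],[24,1],[26,4]]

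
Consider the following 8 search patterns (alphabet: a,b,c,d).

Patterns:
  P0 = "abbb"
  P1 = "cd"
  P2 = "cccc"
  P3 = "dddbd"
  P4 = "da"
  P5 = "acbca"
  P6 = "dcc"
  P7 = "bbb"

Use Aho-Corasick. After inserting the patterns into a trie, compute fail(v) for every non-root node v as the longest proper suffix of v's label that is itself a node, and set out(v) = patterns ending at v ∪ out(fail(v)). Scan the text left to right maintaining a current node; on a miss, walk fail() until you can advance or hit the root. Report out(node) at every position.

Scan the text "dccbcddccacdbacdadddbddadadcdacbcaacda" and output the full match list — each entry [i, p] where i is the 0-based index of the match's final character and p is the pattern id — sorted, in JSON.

Build automaton:
Trie (insert patterns):
  0='ε' goto a→1 b→22 c→5 d→10
  1='a' goto b→2 c→16
  2='ab' goto b→3
  3='abb' goto b→4
  4='abbb' goto ·  ←P0
  5='c' goto c→7 d→6
  6='cd' goto ·  ←P1
  7='cc' goto c→8
  8='ccc' goto c→9
  9='cccc' goto ·  ←P2
  10='d' goto a→15 c→20 d→11
  11='dd' goto d→12
  12='ddd' goto b→13
  13='dddb' goto d→14
  14='dddbd' goto ·  ←P3
  15='da' goto ·  ←P4
  16='ac' goto b→17
  17='acb' goto c→18
  18='acbc' goto a→19
  19='acbca' goto ·  ←P5
  20='dc' goto c→21
  21='dcc' goto ·  ←P6
  22='b' goto b→23
  23='bb' goto b→24
  24='bbb' goto ·  ←P7

Failure links (BFS by depth):
  fail(1) 'a': from fail(0)=0 chase 'a': 0 ⇒ 0;  out=∅∪out(0)=∅
  fail(5) 'c': from fail(0)=0 chase 'c': 0 ⇒ 0;  out=∅∪out(0)=∅
  fail(10) 'd': from fail(0)=0 chase 'd': 0 ⇒ 0;  out=∅∪out(0)=∅
  fail(22) 'b': from fail(0)=0 chase 'b': 0 ⇒ 0;  out=∅∪out(0)=∅
  fail(2) 'ab': from fail(1)=0 chase 'b': 0 ⇒ 22;  out=∅∪out(22)=∅
  fail(6) 'cd': from fail(5)=0 chase 'd': 0 ⇒ 10;  out={1}∪out(10)={1}
  fail(7) 'cc': from fail(5)=0 chase 'c': 0 ⇒ 5;  out=∅∪out(5)=∅
  fail(11) 'dd': from fail(10)=0 chase 'd': 0 ⇒ 10;  out=∅∪out(10)=∅
  fail(15) 'da': from fail(10)=0 chase 'a': 0 ⇒ 1;  out={4}∪out(1)={4}
  fail(16) 'ac': from fail(1)=0 chase 'c': 0 ⇒ 5;  out=∅∪out(5)=∅
  fail(20) 'dc': from fail(10)=0 chase 'c': 0 ⇒ 5;  out=∅∪out(5)=∅
  fail(23) 'bb': from fail(22)=0 chase 'b': 0 ⇒ 22;  out=∅∪out(22)=∅
  fail(3) 'abb': from fail(2)=22 chase 'b': 22 ⇒ 23;  out=∅∪out(23)=∅
  fail(8) 'ccc': from fail(7)=5 chase 'c': 5 ⇒ 7;  out=∅∪out(7)=∅
  fail(12) 'ddd': from fail(11)=10 chase 'd': 10 ⇒ 11;  out=∅∪out(11)=∅
  fail(17) 'acb': from fail(16)=5 chase 'b': 5→0 ⇒ 22;  out=∅∪out(22)=∅
  fail(21) 'dcc': from fail(20)=5 chase 'c': 5 ⇒ 7;  out={6}∪out(7)={6}
  fail(24) 'bbb': from fail(23)=22 chase 'b': 22 ⇒ 23;  out={7}∪out(23)={7}
  fail(4) 'abbb': from fail(3)=23 chase 'b': 23 ⇒ 24;  out={0}∪out(24)={0,7}
  fail(9) 'cccc': from fail(8)=7 chase 'c': 7 ⇒ 8;  out={2}∪out(8)={2}
  fail(13) 'dddb': from fail(12)=11 chase 'b': 11→10→0 ⇒ 22;  out=∅∪out(22)=∅
  fail(18) 'acbc': from fail(17)=22 chase 'c': 22→0 ⇒ 5;  out=∅∪out(5)=∅
  fail(14) 'dddbd': from fail(13)=22 chase 'd': 22→0 ⇒ 10;  out={3}∪out(10)={3}
  fail(19) 'acbca': from fail(18)=5 chase 'a': 5→0 ⇒ 1;  out={5}∪out(1)={5}

Text stream:
i=0 'd': node 0→10
i=1 'c': node 10→20
i=2 'c': node 20→21  emit P6@[0:2]
i=3 'b': node 21→22 (via fail)
i=4 'c': node 22→5 (via fail)
i=5 'd': node 5→6  emit P1@[4:5]
i=6 'd': node 6→11 (via fail)
i=7 'c': node 11→20 (via fail)
i=8 'c': node 20→21  emit P6@[6:8]
i=9 'a': node 21→1 (via fail)
i=10 'c': node 1→16
i=11 'd': node 16→6 (via fail)  emit P1@[10:11]
i=12 'b': node 6→22 (via fail)
i=13 'a': node 22→1 (via fail)
i=14 'c': node 1→16
i=15 'd': node 16→6 (via fail)  emit P1@[14:15]
i=16 'a': node 6→15 (via fail)  emit P4@[15:16]
i=17 'd': node 15→10 (via fail)
i=18 'd': node 10→11
i=19 'd': node 11→12
i=20 'b': node 12→13
i=21 'd': node 13→14  emit P3@[17:21]
i=22 'd': node 14→11 (via fail)
i=23 'a': node 11→15 (via fail)  emit P4@[22:23]
i=24 'd': node 15→10 (via fail)
i=25 'a': node 10→15  emit P4@[24:25]
i=26 'd': node 15→10 (via fail)
i=27 'c': node 10→20
i=28 'd': node 20→6 (via fail)  emit P1@[27:28]
i=29 'a': node 6→15 (via fail)  emit P4@[28:29]
i=30 'c': node 15→16 (via fail)
i=31 'b': node 16→17
i=32 'c': node 17→18
i=33 'a': node 18→19  emit P5@[29:33]
i=34 'a': node 19→1 (via fail)
i=35 'c': node 1→16
i=36 'd': node 16→6 (via fail)  emit P1@[35:36]
i=37 'a': node 6→15 (via fail)  emit P4@[36:37]

Matches: [[2,6],[5,1],[8,6],[11,1],[15,1],[16,4],[21,3],[23,4],[25,4],[28,1],[29,4],[33,5],[36,1],[37,4]]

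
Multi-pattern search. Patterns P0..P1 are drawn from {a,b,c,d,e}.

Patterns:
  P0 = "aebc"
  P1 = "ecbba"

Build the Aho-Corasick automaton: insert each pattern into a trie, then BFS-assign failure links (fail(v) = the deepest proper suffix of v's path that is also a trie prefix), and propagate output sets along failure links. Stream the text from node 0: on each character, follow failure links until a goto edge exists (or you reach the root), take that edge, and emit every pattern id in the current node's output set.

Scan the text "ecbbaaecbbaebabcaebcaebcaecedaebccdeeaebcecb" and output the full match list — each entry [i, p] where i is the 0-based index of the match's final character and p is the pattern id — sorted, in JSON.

Build:
Trie (insert patterns):
  0='ε' goto a→1 e→5
  1='a' goto e→2
  2='ae' goto b→3
  3='aeb' goto c→4
  4='aebc' goto ·  ←P0
  5='e' goto c→6
  6='ec' goto b→7
  7='ecb' goto b→8
  8='ecbb' goto a→9
  9='ecbba' goto ·  ←P1

BFS fail/out derivation:
  fail(1) 'a': from fail(0)=0 chase 'a': 0 ⇒ 0;  out=∅∪out(0)=∅
  fail(5) 'e': from fail(0)=0 chase 'e': 0 ⇒ 0;  out=∅∪out(0)=∅
  fail(2) 'ae': from fail(1)=0 chase 'e': 0 ⇒ 5;  out=∅∪out(5)=∅
  fail(6) 'ec': from fail(5)=0 chase 'c': 0 ⇒ 0;  out=∅∪out(0)=∅
  fail(3) 'aeb': from fail(2)=5 chase 'b': 5→0 ⇒ 0;  out=∅∪out(0)=∅
  fail(7) 'ecb': from fail(6)=0 chase 'b': 0 ⇒ 0;  out=∅∪out(0)=∅
  fail(4) 'aebc': from fail(3)=0 chase 'c': 0 ⇒ 0;  out={0}∪out(0)={0}
  fail(8) 'ecbb': from fail(7)=0 chase 'b': 0 ⇒ 0;  out=∅∪out(0)=∅
  fail(9) 'ecbba': from fail(8)=0 chase 'a': 0 ⇒ 1;  out={1}∪out(1)={1}

Scan:
[0] read 'e'  n0⇒n5
[1] read 'c'  n5⇒n6
[2] read 'b'  n6⇒n7
[3] read 'b'  n7⇒n8
[4] read 'a'  n8⇒n9  ** P1@[0:4]
[5] read 'a'  n9⇒n1 (fail-walked)
[6] read 'e'  n1⇒n2
[7] read 'c'  n2⇒n6 (fail-walked)
[8] read 'b'  n6⇒n7
[9] read 'b'  n7⇒n8
[10] read 'a'  n8⇒n9  ** P1@[6:10]
[11] read 'e'  n9⇒n2 (fail-walked)
[12] read 'b'  n2⇒n3
[13] read 'a'  n3⇒n1 (fail-walked)
[14] read 'b'  n1⇒n0 (fail-walked)
[15] read 'c'  n0⇒n0
[16] read 'a'  n0⇒n1
[17] read 'e'  n1⇒n2
[18] read 'b'  n2⇒n3
[19] read 'c'  n3⇒n4  ** P0@[16:19]
[20] read 'a'  n4⇒n1 (fail-walked)
[21] read 'e'  n1⇒n2
[22] read 'b'  n2⇒n3
[23] read 'c'  n3⇒n4  ** P0@[20:23]
[24] read 'a'  n4⇒n1 (fail-walked)
[25] read 'e'  n1⇒n2
[26] read 'c'  n2⇒n6 (fail-walked)
[27] read 'e'  n6⇒n5 (fail-walked)
[28] read 'd'  n5⇒n0 (fail-walked)
[29] read 'a'  n0⇒n1
[30] read 'e'  n1⇒n2
[31] read 'b'  n2⇒n3
[32] read 'c'  n3⇒n4  ** P0@[29:32]
[33] read 'c'  n4⇒n0 (fail-walked)
[34] read 'd'  n0⇒n0
[35] read 'e'  n0⇒n5
[36] read 'e'  n5⇒n5 (fail-walked)
[37] read 'a'  n5⇒n1 (fail-walked)
[38] read 'e'  n1⇒n2
[39] read 'b'  n2⇒n3
[40] read 'c'  n3⇒n4  ** P0@[37:40]
[41] read 'e'  n4⇒n5 (fail-walked)
[42] read 'c'  n5⇒n6
[43] read 'b'  n6⇒n7

All matches (sorted): [[4,1],[10,1],[19,0],[23,0],[32,0],[40,0]]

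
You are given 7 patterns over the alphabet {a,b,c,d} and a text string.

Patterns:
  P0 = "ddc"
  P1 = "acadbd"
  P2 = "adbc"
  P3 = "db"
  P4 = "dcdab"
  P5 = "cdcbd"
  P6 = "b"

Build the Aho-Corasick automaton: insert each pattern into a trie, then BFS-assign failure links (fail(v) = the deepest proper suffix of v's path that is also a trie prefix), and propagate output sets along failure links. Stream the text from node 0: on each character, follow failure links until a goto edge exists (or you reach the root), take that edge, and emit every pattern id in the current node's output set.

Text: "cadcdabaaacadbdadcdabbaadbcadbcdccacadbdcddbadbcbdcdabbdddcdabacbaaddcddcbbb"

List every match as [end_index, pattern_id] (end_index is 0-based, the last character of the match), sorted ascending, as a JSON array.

Construct AC machine:
Trie nodes:
  0='ε' goto a→4 b→23 c→18 d→1
  1='d' goto b→13 c→14 d→2
  2='dd' goto c→3
  3='ddc' goto ·  [P0 ends]
  4='a' goto c→5 d→10
  5='ac' goto a→6
  6='aca' goto d→7
  7='acad' goto b→8
  8='acadb' goto d→9
  9='acadbd' goto ·  [P1 ends]
  10='ad' goto b→11
  11='adb' goto c→12
  12='adbc' goto ·  [P2 ends]
  13='db' goto ·  [P3 ends]
  14='dc' goto d→15
  15='dcd' goto a→16
  16='dcda' goto b→17
  17='dcdab' goto ·  [P4 ends]
  18='c' goto d→19
  19='cd' goto c→20
  20='cdc' goto b→21
  21='cdcb' goto d→22
  22='cdcbd' goto ·  [P5 ends]
  23='b' goto ·  [P6 ends]

BFS fail/out derivation:
  fail(1) 'd': from fail(0)=0 chase 'd': 0 ⇒ 0;  out=∅∪out(0)=∅
  fail(4) 'a': from fail(0)=0 chase 'a': 0 ⇒ 0;  out=∅∪out(0)=∅
  fail(18) 'c': from fail(0)=0 chase 'c': 0 ⇒ 0;  out=∅∪out(0)=∅
  fail(23) 'b': from fail(0)=0 chase 'b': 0 ⇒ 0;  out={6}∪out(0)={6}
  fail(2) 'dd': from fail(1)=0 chase 'd': 0 ⇒ 1;  out=∅∪out(1)=∅
  fail(5) 'ac': from fail(4)=0 chase 'c': 0 ⇒ 18;  out=∅∪out(18)=∅
  fail(10) 'ad': from fail(4)=0 chase 'd': 0 ⇒ 1;  out=∅∪out(1)=∅
  fail(13) 'db': from fail(1)=0 chase 'b': 0 ⇒ 23;  out={3}∪out(23)={3,6}
  fail(14) 'dc': from fail(1)=0 chase 'c': 0 ⇒ 18;  out=∅∪out(18)=∅
  fail(19) 'cd': from fail(18)=0 chase 'd': 0 ⇒ 1;  out=∅∪out(1)=∅
  fail(3) 'ddc': from fail(2)=1 chase 'c': 1 ⇒ 14;  out={0}∪out(14)={0}
  fail(6) 'aca': from fail(5)=18 chase 'a': 18→0 ⇒ 4;  out=∅∪out(4)=∅
  fail(11) 'adb': from fail(10)=1 chase 'b': 1 ⇒ 13;  out=∅∪out(13)={3,6}
  fail(15) 'dcd': from fail(14)=18 chase 'd': 18 ⇒ 19;  out=∅∪out(19)=∅
  fail(20) 'cdc': from fail(19)=1 chase 'c': 1 ⇒ 14;  out=∅∪out(14)=∅
  fail(7) 'acad': from fail(6)=4 chase 'd': 4 ⇒ 10;  out=∅∪out(10)=∅
  fail(12) 'adbc': from fail(11)=13 chase 'c': 13→23→0 ⇒ 18;  out={2}∪out(18)={2}
  fail(16) 'dcda': from fail(15)=19 chase 'a': 19→1→0 ⇒ 4;  out=∅∪out(4)=∅
  fail(21) 'cdcb': from fail(20)=14 chase 'b': 14→18→0 ⇒ 23;  out=∅∪out(23)={6}
  fail(8) 'acadb': from fail(7)=10 chase 'b': 10 ⇒ 11;  out=∅∪out(11)={3,6}
  fail(17) 'dcdab': from fail(16)=4 chase 'b': 4→0 ⇒ 23;  out={4}∪out(23)={4,6}
  fail(22) 'cdcbd': from fail(21)=23 chase 'd': 23→0 ⇒ 1;  out={5}∪out(1)={5}
  fail(9) 'acadbd': from fail(8)=11 chase 'd': 11→13→23→0 ⇒ 1;  out={1}∪out(1)={1}

Scan:
i=0 'c': node 0→18
i=1 'a': node 18→4 ·f
i=2 'd': node 4→10
i=3 'c': node 10→14 ·f
i=4 'd': node 14→15
i=5 'a': node 15→16
i=6 'b': node 16→17  emit P4@[2:6],P6@[6:6]
i=7 'a': node 17→4 ·f
i=8 'a': node 4→4 ·f
i=9 'a': node 4→4 ·f
i=10 'c': node 4→5
i=11 'a': node 5→6
i=12 'd': node 6→7
i=13 'b': node 7→8  emit P3@[12:13],P6@[13:13]
i=14 'd': node 8→9  emit P1@[9:14]
i=15 'a': node 9→4 ·f
i=16 'd': node 4→10
i=17 'c': node 10→14 ·f
i=18 'd': node 14→15
i=19 'a': node 15→16
i=20 'b': node 16→17  emit P4@[16:20],P6@[20:20]
i=21 'b': node 17→23 ·f  emit P6@[21:21]
i=22 'a': node 23→4 ·f
i=23 'a': node 4→4 ·f
i=24 'd': node 4→10
i=25 'b': node 10→11  emit P3@[24:25],P6@[25:25]
i=26 'c': node 11→12  emit P2@[23:26]
i=27 'a': node 12→4 ·f
i=28 'd': node 4→10
i=29 'b': node 10→11  emit P3@[28:29],P6@[29:29]
i=30 'c': node 11→12  emit P2@[27:30]
i=31 'd': node 12→19 ·f
i=32 'c': node 19→20
i=33 'c': node 20→18 ·f
i=34 'a': node 18→4 ·f
i=35 'c': node 4→5
i=36 'a': node 5→6
i=37 'd': node 6→7
i=38 'b': node 7→8  emit P3@[37:38],P6@[38:38]
i=39 'd': node 8→9  emit P1@[34:39]
i=40 'c': node 9→14 ·f
i=41 'd': node 14→15
i=42 'd': node 15→2 ·f
i=43 'b': node 2→13 ·f  emit P3@[42:43],P6@[43:43]
i=44 'a': node 13→4 ·f
i=45 'd': node 4→10
i=46 'b': node 10→11  emit P3@[45:46],P6@[46:46]
i=47 'c': node 11→12  emit P2@[44:47]
i=48 'b': node 12→23 ·f  emit P6@[48:48]
i=49 'd': node 23→1 ·f
i=50 'c': node 1→14
i=51 'd': node 14→15
i=52 'a': node 15→16
i=53 'b': node 16→17  emit P4@[49:53],P6@[53:53]
i=54 'b': node 17→23 ·f  emit P6@[54:54]
i=55 'd': node 23→1 ·f
i=56 'd': node 1→2
i=57 'd': node 2→2 ·f
i=58 'c': node 2→3  emit P0@[56:58]
i=59 'd': node 3→15 ·f
i=60 'a': node 15→16
i=61 'b': node 16→17  emit P4@[57:61],P6@[61:61]
i=62 'a': node 17→4 ·f
i=63 'c': node 4→5
i=64 'b': node 5→23 ·f  emit P6@[64:64]
i=65 'a': node 23→4 ·f
i=66 'a': node 4→4 ·f
i=67 'd': node 4→10
i=68 'd': node 10→2 ·f
i=69 'c': node 2→3  emit P0@[67:69]
i=70 'd': node 3→15 ·f
i=71 'd': node 15→2 ·f
i=72 'c': node 2→3  emit P0@[70:72]
i=73 'b': node 3→23 ·f  emit P6@[73:73]
i=74 'b': node 23→23 ·f  emit P6@[74:74]
i=75 'b': node 23→23 ·f  emit P6@[75:75]

All matches (sorted): [[6,4],[6,6],[13,3],[13,6],[14,1],[20,4],[20,6],[21,6],[25,3],[25,6],[26,2],[29,3],[29,6],[30,2],[38,3],[38,6],[39,1],[43,3],[43,6],[46,3],[46,6],[47,2],[48,6],[53,4],[53,6],[54,6],[58,0],[61,4],[61,6],[64,6],[69,0],[72,0],[73,6],[74,6],[75,6]]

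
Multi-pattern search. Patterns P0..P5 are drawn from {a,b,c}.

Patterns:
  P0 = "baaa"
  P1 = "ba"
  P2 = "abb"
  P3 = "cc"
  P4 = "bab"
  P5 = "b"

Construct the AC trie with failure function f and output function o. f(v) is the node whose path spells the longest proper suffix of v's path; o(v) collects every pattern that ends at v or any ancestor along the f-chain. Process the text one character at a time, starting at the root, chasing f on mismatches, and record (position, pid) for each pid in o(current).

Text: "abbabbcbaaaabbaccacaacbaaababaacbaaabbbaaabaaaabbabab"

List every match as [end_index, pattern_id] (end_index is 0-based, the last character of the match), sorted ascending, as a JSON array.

Build:
Trie nodes:
  n0 'ε': a→5 b→1 c→8
  n1 'b': a→2  [P5 ends]
  n2 'ba': a→3 b→10  [P1 ends]
  n3 'baa': a→4
  n4 'baaa': ·  [P0 ends]
  n5 'a': b→6
  n6 'ab': b→7
  n7 'abb': ·  [P2 ends]
  n8 'c': c→9
  n9 'cc': ·  [P3 ends]
  n10 'bab': ·  [P4 ends]

BFS fail/out derivation:
  n1('b'): parent n0 fail=0; on 'b' 0 → fail=0;  out {5}∪∅={5}
  n5('a'): parent n0 fail=0; on 'a' 0 → fail=0;  out ∅∪∅=∅
  n8('c'): parent n0 fail=0; on 'c' 0 → fail=0;  out ∅∪∅=∅
  n2('ba'): parent n1 fail=0; on 'a' 0 → fail=5;  out {1}∪∅={1}
  n6('ab'): parent n5 fail=0; on 'b' 0 → fail=1;  out ∅∪{5}={5}
  n9('cc'): parent n8 fail=0; on 'c' 0 → fail=8;  out {3}∪∅={3}
  n3('baa'): parent n2 fail=5; on 'a' 5→0 → fail=5;  out ∅∪∅=∅
  n7('abb'): parent n6 fail=1; on 'b' 1→0 → fail=1;  out {2}∪{5}={2,5}
  n10('bab'): parent n2 fail=5; on 'b' 5 → fail=6;  out {4}∪{5}={4,5}
  n4('baaa'): parent n3 fail=5; on 'a' 5→0 → fail=5;  out {0}∪∅={0}

Text stream:
pos 0 'a': at 5
pos 1 'b': at 6  emit P5@[1:1]
pos 2 'b': at 7  emit P2@[0:2],P5@[2:2]
pos 3 'a': at 2 (fail-walked)  emit P1@[2:3]
pos 4 'b': at 10  emit P4@[2:4],P5@[4:4]
pos 5 'b': at 7 (fail-walked)  emit P2@[3:5],P5@[5:5]
pos 6 'c': at 8 (fail-walked)
pos 7 'b': at 1 (fail-walked)  emit P5@[7:7]
pos 8 'a': at 2  emit P1@[7:8]
pos 9 'a': at 3
pos 10 'a': at 4  emit P0@[7:10]
pos 11 'a': at 5 (fail-walked)
pos 12 'b': at 6  emit P5@[12:12]
pos 13 'b': at 7  emit P2@[11:13],P5@[13:13]
pos 14 'a': at 2 (fail-walked)  emit P1@[13:14]
pos 15 'c': at 8 (fail-walked)
pos 16 'c': at 9  emit P3@[15:16]
pos 17 'a': at 5 (fail-walked)
pos 18 'c': at 8 (fail-walked)
pos 19 'a': at 5 (fail-walked)
pos 20 'a': at 5 (fail-walked)
pos 21 'c': at 8 (fail-walked)
pos 22 'b': at 1 (fail-walked)  emit P5@[22:22]
pos 23 'a': at 2  emit P1@[22:23]
pos 24 'a': at 3
pos 25 'a': at 4  emit P0@[22:25]
pos 26 'b': at 6 (fail-walked)  emit P5@[26:26]
pos 27 'a': at 2 (fail-walked)  emit P1@[26:27]
pos 28 'b': at 10  emit P4@[26:28],P5@[28:28]
pos 29 'a': at 2 (fail-walked)  emit P1@[28:29]
pos 30 'a': at 3
pos 31 'c': at 8 (fail-walked)
pos 32 'b': at 1 (fail-walked)  emit P5@[32:32]
pos 33 'a': at 2  emit P1@[32:33]
pos 34 'a': at 3
pos 35 'a': at 4  emit P0@[32:35]
pos 36 'b': at 6 (fail-walked)  emit P5@[36:36]
pos 37 'b': at 7  emit P2@[35:37],P5@[37:37]
pos 38 'b': at 1 (fail-walked)  emit P5@[38:38]
pos 39 'a': at 2  emit P1@[38:39]
pos 40 'a': at 3
pos 41 'a': at 4  emit P0@[38:41]
pos 42 'b': at 6 (fail-walked)  emit P5@[42:42]
pos 43 'a': at 2 (fail-walked)  emit P1@[42:43]
pos 44 'a': at 3
pos 45 'a': at 4  emit P0@[42:45]
pos 46 'a': at 5 (fail-walked)
pos 47 'b': at 6  emit P5@[47:47]
pos 48 'b': at 7  emit P2@[46:48],P5@[48:48]
pos 49 'a': at 2 (fail-walked)  emit P1@[48:49]
pos 50 'b': at 10  emit P4@[48:50],P5@[50:50]
pos 51 'a': at 2 (fail-walked)  emit P1@[50:51]
pos 52 'b': at 10  emit P4@[50:52],P5@[52:52]

Result: [[1,5],[2,2],[2,5],[3,1],[4,4],[4,5],[5,2],[5,5],[7,5],[8,1],[10,0],[12,5],[13,2],[13,5],[14,1],[16,3],[22,5],[23,1],[25,0],[26,5],[27,1],[28,4],[28,5],[29,1],[32,5],[33,1],[35,0],[36,5],[37,2],[37,5],[38,5],[39,1],[41,0],[42,5],[43,1],[45,0],[47,5],[48,2],[48,5],[49,1],[50,4],[50,5],[51,1],[52,4],[52,5]]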